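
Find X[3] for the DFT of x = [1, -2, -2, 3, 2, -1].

X[3] = Σ(n=0 to 5) x[n] · ω_6^(3n) where ω_6 = e^(-2πi/6)
= (1)·ω_6^0 + (-2)·ω_6^3 + (-2)·ω_6^6 + (3)·ω_6^9 + (2)·ω_6^12 + (-1)·ω_6^15

X[3] = 1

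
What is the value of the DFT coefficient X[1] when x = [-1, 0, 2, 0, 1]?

X[1] = Σ(n=0 to 4) x[n] · ω_5^(1n) where ω_5 = e^(-2πi/5)
= (-1)·ω_5^0 + (0)·ω_5^1 + (2)·ω_5^2 + (0)·ω_5^3 + (1)·ω_5^4

X[1] = -2.3090-0.2245i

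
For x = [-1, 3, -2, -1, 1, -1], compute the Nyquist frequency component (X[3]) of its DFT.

X[3] = Σ(n=0 to 5) x[n] · ω_6^(3n) where ω_6 = e^(-2πi/6)
= (-1)·ω_6^0 + (3)·ω_6^3 + (-2)·ω_6^6 + (-1)·ω_6^9 + (1)·ω_6^12 + (-1)·ω_6^15

X[3] = -3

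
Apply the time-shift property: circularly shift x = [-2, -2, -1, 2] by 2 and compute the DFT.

Time shift by 2: X_shifted[k] = ω_4^(2k) · X[k]
Shifted x = [-1, 2, -2, -2]

DFT(x[n-2]) = [-3, 1-4i, -3, 1+4i]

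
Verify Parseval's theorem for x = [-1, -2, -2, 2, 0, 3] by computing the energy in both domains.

Time domain:
Σ|x[n]|² = |-1|² + |-2|² + |-2|² + |2|² + |0|² + |3|² = 22.0000

Frequency domain:
(1/6)Σ|X[k]|² = (1/6)(|0|² + |-1.5000+6.0622i|² + |1.5000+2.5981i|² + |-6|² + |1.5000-2.5981i|² + |-1.5000-6.0622i|²) = (1/6)·132.0000 = 22.0000

Both sides agree, confirming Parseval's theorem.

Σ|x[n]|² = (1/N)Σ|X[k]|² = 22.0000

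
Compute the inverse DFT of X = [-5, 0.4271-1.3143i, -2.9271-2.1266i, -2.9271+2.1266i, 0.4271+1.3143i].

x[n] = (1/5) Σ(k=0 to 4) X[k] · e^(2πikn/5)

Computing each x[n]:
x[0] = -2
x[1] = 1
x[2] = -2
x[3] = -1
x[4] = -1

x = [-2, 1, -2, -1, -1]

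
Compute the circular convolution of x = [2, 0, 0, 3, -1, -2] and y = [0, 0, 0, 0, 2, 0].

(x ⊛ y)[n] = Σ(m=0 to 5) x[m] · y[(n-m) mod 6]

Computing each output sample:
(x ⊛ y)[0] = 0
(x ⊛ y)[1] = 6
(x ⊛ y)[2] = -2
(x ⊛ y)[3] = -4
(x ⊛ y)[4] = 4
(x ⊛ y)[5] = 0

x ⊛ y = [0, 6, -2, -4, 4, 0]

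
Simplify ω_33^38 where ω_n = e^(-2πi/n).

Since ω_33^33 = 1, powers reduce modulo 33.
38 mod 33 = 5
So ω_33^38 = ω_33^5 = e^(-2πi·5/33)

ω_33^38 = ω_33^5 = 0.5801-0.8146i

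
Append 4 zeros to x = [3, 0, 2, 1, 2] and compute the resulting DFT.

Original 5-point DFT: [8, 1.1910+1.3143i, 2.3090+2.1266i, 2.3090-2.1266i, 1.1910-1.3143i]
Zero-padded 9-point DFT provides frequency interpolation.

DFT_9([x, 0, ...]) = [8, 0.9679-3.5197i, 2.1527+1.4676i, 2, 4.3794+2.3892i, 4.3794-2.3892i, 2, 2.1527-1.4676i, 0.9679+3.5197i]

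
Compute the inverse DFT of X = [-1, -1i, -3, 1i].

x[n] = (1/4) Σ(k=0 to 3) X[k] · e^(2πikn/4)

Computing each x[n]:
x[0] = -1
x[1] = 1
x[2] = -1
x[3] = 0

x = [-1, 1, -1, 0]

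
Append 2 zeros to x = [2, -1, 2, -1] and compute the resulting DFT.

Original 4-point DFT: [2, 0, 6, 0]
Zero-padded 6-point DFT provides frequency interpolation.

DFT_6([x, 0, ...]) = [2, 1.5000-0.8660i, 0.5000+2.5981i, 6, 0.5000-2.5981i, 1.5000+0.8660i]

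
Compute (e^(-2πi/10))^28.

Since ω_10^10 = 1, powers reduce modulo 10.
28 mod 10 = 8
So ω_10^28 = ω_10^8 = e^(-2πi·8/10)

ω_10^28 = ω_10^8 = 0.3090+0.9511i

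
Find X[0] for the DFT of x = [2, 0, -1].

X[0] = Σ(n=0 to 2) x[n] · ω_3^0 = Σ x[n]
= (2) + (0) + (-1)

X[0] = 1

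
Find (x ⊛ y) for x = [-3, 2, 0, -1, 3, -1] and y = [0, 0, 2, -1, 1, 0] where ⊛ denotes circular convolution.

(x ⊛ y)[n] = Σ(m=0 to 5) x[m] · y[(n-m) mod 6]

Computing each output sample:
(x ⊛ y)[0] = 7
(x ⊛ y)[1] = -6
(x ⊛ y)[2] = -2
(x ⊛ y)[3] = 6
(x ⊛ y)[4] = -5
(x ⊛ y)[5] = 0

x ⊛ y = [7, -6, -2, 6, -5, 0]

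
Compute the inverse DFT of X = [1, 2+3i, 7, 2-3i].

x[n] = (1/4) Σ(k=0 to 3) X[k] · e^(2πikn/4)

Computing each x[n]:
x[0] = 3
x[1] = -3
x[2] = 1
x[3] = 0

x = [3, -3, 1, 0]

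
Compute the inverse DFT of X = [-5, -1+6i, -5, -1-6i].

x[n] = (1/4) Σ(k=0 to 3) X[k] · e^(2πikn/4)

Computing each x[n]:
x[0] = -3
x[1] = -3
x[2] = -2
x[3] = 3

x = [-3, -3, -2, 3]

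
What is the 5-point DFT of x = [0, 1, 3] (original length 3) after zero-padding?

Original 3-point DFT: [4, -2.0000+1.7321i, -2.0000-1.7321i]
Zero-padded 5-point DFT provides frequency interpolation.

DFT_5([x, 0, ...]) = [4, -2.1180-2.7144i, 0.1180+2.2654i, 0.1180-2.2654i, -2.1180+2.7144i]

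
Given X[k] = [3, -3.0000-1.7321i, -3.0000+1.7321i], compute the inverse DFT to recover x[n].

x[n] = (1/3) Σ(k=0 to 2) X[k] · e^(2πikn/3)

Computing each x[n]:
x[0] = -1
x[1] = 3
x[2] = 1

x = [-1, 3, 1]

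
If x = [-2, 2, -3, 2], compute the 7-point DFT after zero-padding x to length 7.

Original 4-point DFT: [-1, 1, -9, 1]
Zero-padded 7-point DFT provides frequency interpolation.

DFT_7([x, 0, ...]) = [-1, -1.8874+0.4934i, 1.5048-1.6878i, -6.1174-5.1631i, -6.1174+5.1631i, 1.5048+1.6878i, -1.8874-0.4934i]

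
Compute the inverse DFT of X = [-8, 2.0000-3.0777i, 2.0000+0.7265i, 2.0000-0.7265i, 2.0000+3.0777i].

x[n] = (1/5) Σ(k=0 to 4) X[k] · e^(2πikn/5)

Computing each x[n]:
x[0] = 0
x[1] = -1
x[2] = -1
x[3] = -3
x[4] = -3

x = [0, -1, -1, -3, -3]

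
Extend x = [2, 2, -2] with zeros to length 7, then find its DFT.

Original 3-point DFT: [2, 2.0000-3.4641i, 2.0000+3.4641i]
Zero-padded 7-point DFT provides frequency interpolation.

DFT_7([x, 0, ...]) = [2, 3.6920+0.3862i, 3.3569-2.8176i, -1.0489-2.4314i, -1.0489+2.4314i, 3.3569+2.8176i, 3.6920-0.3862i]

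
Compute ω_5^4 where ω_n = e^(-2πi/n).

ω_5^4 = e^(-2πi·4/5)
= cos(-2π·4/5) + i·sin(-2π·4/5)
= cos(-8π/5) + i·sin(-8π/5)

ω_5^4 = cos(-8π/5) + i·sin(-8π/5) = 0.3090+0.9511i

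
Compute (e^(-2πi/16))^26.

Since ω_16^16 = 1, powers reduce modulo 16.
26 mod 16 = 10
So ω_16^26 = ω_16^10 = e^(-2πi·10/16)

ω_16^26 = ω_16^10 = -0.7071+0.7071i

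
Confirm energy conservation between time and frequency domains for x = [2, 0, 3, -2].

Time domain:
Σ|x[n]|² = |2|² + |0|² + |3|² + |-2|² = 17.0000

Frequency domain:
(1/4)Σ|X[k]|² = (1/4)(|3|² + |-1-2i|² + |7|² + |-1+2i|²) = (1/4)·68.0000 = 17.0000

Both sides agree, confirming Parseval's theorem.

Σ|x[n]|² = (1/N)Σ|X[k]|² = 17.0000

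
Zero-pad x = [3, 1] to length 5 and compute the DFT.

Original 2-point DFT: [4, 2]
Zero-padded 5-point DFT provides frequency interpolation.

DFT_5([x, 0, ...]) = [4, 3.3090-0.9511i, 2.1910-0.5878i, 2.1910+0.5878i, 3.3090+0.9511i]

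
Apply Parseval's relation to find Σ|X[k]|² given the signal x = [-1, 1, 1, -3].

Parseval: Σ|x[n]|² = (1/N)Σ|X[k]|², so Σ|X[k]|² = N·Σ|x[n]|² = 4·12.0000

Σ|X[k]|² = N·Σ|x[n]|² = 4·12.0000 = 48.0000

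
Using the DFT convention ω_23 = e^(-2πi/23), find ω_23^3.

ω_23^3 = e^(-2πi·3/23)
= cos(-2π·3/23) + i·sin(-2π·3/23)
= cos(-6π/23) + i·sin(-6π/23)

ω_23^3 = cos(-6π/23) + i·sin(-6π/23) = 0.6826-0.7308i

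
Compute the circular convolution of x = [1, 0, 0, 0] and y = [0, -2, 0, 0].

(x ⊛ y)[n] = Σ(m=0 to 3) x[m] · y[(n-m) mod 4]

Computing each output sample:
(x ⊛ y)[0] = 0
(x ⊛ y)[1] = -2
(x ⊛ y)[2] = 0
(x ⊛ y)[3] = 0

x ⊛ y = [0, -2, 0, 0]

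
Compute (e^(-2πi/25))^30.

Since ω_25^25 = 1, powers reduce modulo 25.
30 mod 25 = 5
So ω_25^30 = ω_25^5 = e^(-2πi·5/25)

ω_25^30 = ω_25^5 = 0.3090-0.9511i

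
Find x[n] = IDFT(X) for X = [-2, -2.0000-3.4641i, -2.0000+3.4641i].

x[n] = (1/3) Σ(k=0 to 2) X[k] · e^(2πikn/3)

Computing each x[n]:
x[0] = -2
x[1] = 2
x[2] = -2

x = [-2, 2, -2]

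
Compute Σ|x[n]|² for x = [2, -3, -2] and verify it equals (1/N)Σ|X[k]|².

Time domain:
Σ|x[n]|² = |2|² + |-3|² + |-2|² = 17.0000

Frequency domain:
(1/3)Σ|X[k]|² = (1/3)(|-3|² + |4.5000+0.8660i|² + |4.5000-0.8660i|²) = (1/3)·51.0000 = 17.0000

Both sides agree, confirming Parseval's theorem.

Σ|x[n]|² = (1/N)Σ|X[k]|² = 17.0000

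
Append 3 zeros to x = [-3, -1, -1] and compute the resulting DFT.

Original 3-point DFT: [-5, -2, -2]
Zero-padded 6-point DFT provides frequency interpolation.

DFT_6([x, 0, ...]) = [-5, -3.0000+1.7321i, -2, -3, -2, -3.0000-1.7321i]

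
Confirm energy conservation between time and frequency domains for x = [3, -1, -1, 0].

Time domain:
Σ|x[n]|² = |3|² + |-1|² + |-1|² + |0|² = 11.0000

Frequency domain:
(1/4)Σ|X[k]|² = (1/4)(|1|² + |4+1i|² + |3|² + |4-1i|²) = (1/4)·44.0000 = 11.0000

Both sides agree, confirming Parseval's theorem.

Σ|x[n]|² = (1/N)Σ|X[k]|² = 11.0000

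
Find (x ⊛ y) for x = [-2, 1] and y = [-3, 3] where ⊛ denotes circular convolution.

(x ⊛ y)[n] = Σ(m=0 to 1) x[m] · y[(n-m) mod 2]

Computing each output sample:
(x ⊛ y)[0] = 9
(x ⊛ y)[1] = -9

x ⊛ y = [9, -9]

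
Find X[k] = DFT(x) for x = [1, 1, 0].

X[k] = Σ(n=0 to 2) x[n] · ω_3^(nk)
where ω_3 = e^(-2πi/3)

Computing each X[k]:
X[0] = 2
X[1] = 0.5000-0.8660i
X[2] = 0.5000+0.8660i

X = [2, 0.5000-0.8660i, 0.5000+0.8660i]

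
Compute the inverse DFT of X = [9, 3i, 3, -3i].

x[n] = (1/4) Σ(k=0 to 3) X[k] · e^(2πikn/4)

Computing each x[n]:
x[0] = 3
x[1] = 0
x[2] = 3
x[3] = 3

x = [3, 0, 3, 3]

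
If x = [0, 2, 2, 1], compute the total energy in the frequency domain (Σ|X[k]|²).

Parseval: Σ|x[n]|² = (1/N)Σ|X[k]|², so Σ|X[k]|² = N·Σ|x[n]|² = 4·9.0000

Σ|X[k]|² = N·Σ|x[n]|² = 4·9.0000 = 36.0000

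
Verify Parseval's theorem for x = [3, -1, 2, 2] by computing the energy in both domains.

Time domain:
Σ|x[n]|² = |3|² + |-1|² + |2|² + |2|² = 18.0000

Frequency domain:
(1/4)Σ|X[k]|² = (1/4)(|6|² + |1+3i|² + |4|² + |1-3i|²) = (1/4)·72.0000 = 18.0000

Both sides agree, confirming Parseval's theorem.

Σ|x[n]|² = (1/N)Σ|X[k]|² = 18.0000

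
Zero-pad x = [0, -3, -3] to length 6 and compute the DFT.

Original 3-point DFT: [-6, 3, 3]
Zero-padded 6-point DFT provides frequency interpolation.

DFT_6([x, 0, ...]) = [-6, 5.1962i, 3, 0, 3, -5.1962i]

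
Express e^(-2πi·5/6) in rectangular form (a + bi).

ω_6^5 = e^(-2πi·5/6)
= cos(-2π·5/6) + i·sin(-2π·5/6)
= cos(-10π/6) + i·sin(-10π/6)

ω_6^5 = cos(-10π/6) + i·sin(-10π/6) = 0.5000+0.8660i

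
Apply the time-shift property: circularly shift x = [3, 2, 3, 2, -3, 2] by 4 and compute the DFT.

Time shift by 4: X_shifted[k] = ω_6^(4k) · X[k]
Shifted x = [3, 2, -3, 2, 3, 2]

DFT(x[n-4]) = [9, 3.0000+5.1962i, 3.0000-5.1962i, -3, 3.0000+5.1962i, 3.0000-5.1962i]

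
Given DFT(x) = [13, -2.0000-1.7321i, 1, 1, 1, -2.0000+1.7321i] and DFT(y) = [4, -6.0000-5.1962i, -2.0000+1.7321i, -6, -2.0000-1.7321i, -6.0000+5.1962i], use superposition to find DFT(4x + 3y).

By linearity: DFT(4x + 3y) = 4·DFT(x) + 3·DFT(y)
= 4·[13, -2.0000-1.7321i, 1, 1, 1, -2.0000+1.7321i] + 3·[4, -6.0000-5.1962i, -2.0000+1.7321i, -6, -2.0000-1.7321i, -6.0000+5.1962i]

Computing element-wise:
Z[0] = 4·(13) + 3·(4) = 64
Z[1] = 4·(-2.0000-1.7321i) + 3·(-6.0000-5.1962i) = -26.0000-22.5170i
Z[2] = 4·(1) + 3·(-2.0000+1.7321i) = -2.0000+5.1963i
Z[3] = 4·(1) + 3·(-6) = -14
Z[4] = 4·(1) + 3·(-2.0000-1.7321i) = -2.0000-5.1963i
Z[5] = 4·(-2.0000+1.7321i) + 3·(-6.0000+5.1962i) = -26.0000+22.5170i

DFT(4x + 3y) = 4·X + 3·Y = [64, -26.0000-22.5170i, -2.0000+5.1963i, -14, -2.0000-5.1963i, -26.0000+22.5170i]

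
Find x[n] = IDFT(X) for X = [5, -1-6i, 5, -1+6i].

x[n] = (1/4) Σ(k=0 to 3) X[k] · e^(2πikn/4)

Computing each x[n]:
x[0] = 2
x[1] = 3
x[2] = 3
x[3] = -3

x = [2, 3, 3, -3]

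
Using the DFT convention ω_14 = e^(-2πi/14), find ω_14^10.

ω_14^10 = e^(-2πi·10/14)
= cos(-2π·10/14) + i·sin(-2π·10/14)
= cos(-20π/14) + i·sin(-20π/14)

ω_14^10 = cos(-20π/14) + i·sin(-20π/14) = -0.2225+0.9749i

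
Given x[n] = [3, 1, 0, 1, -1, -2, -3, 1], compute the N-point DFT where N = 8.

X[k] = Σ(n=0 to 7) x[n] · ω_8^(nk)
where ω_8 = e^(-2πi/8)

Computing each X[k]:
X[0] = 0
X[1] = 6.1213-5.1213i
X[2] = 5+3i
X[3] = 1.8787+0.8787i
X[4] = -2
X[5] = 1.8787-0.8787i
X[6] = 5-3i
X[7] = 6.1213+5.1213i

X = [0, 6.1213-5.1213i, 5+3i, 1.8787+0.8787i, -2, 1.8787-0.8787i, 5-3i, 6.1213+5.1213i]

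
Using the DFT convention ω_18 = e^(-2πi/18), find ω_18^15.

ω_18^15 = e^(-2πi·15/18)
= cos(-2π·15/18) + i·sin(-2π·15/18)
= cos(-30π/18) + i·sin(-30π/18)

ω_18^15 = cos(-30π/18) + i·sin(-30π/18) = 0.5000+0.8660i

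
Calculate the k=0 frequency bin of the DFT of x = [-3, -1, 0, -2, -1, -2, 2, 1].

X[0] = Σ(n=0 to 7) x[n] · ω_8^0 = Σ x[n]
= (-3) + (-1) + (0) + (-2) + (-1) + (-2) + (2) + (1)

X[0] = -6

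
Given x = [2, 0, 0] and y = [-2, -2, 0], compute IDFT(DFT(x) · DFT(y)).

(x ⊛ y)[n] = Σ(m=0 to 2) x[m] · y[(n-m) mod 3]

Computing each output sample:
(x ⊛ y)[0] = -4
(x ⊛ y)[1] = -4
(x ⊛ y)[2] = 0

x ⊛ y = [-4, -4, 0]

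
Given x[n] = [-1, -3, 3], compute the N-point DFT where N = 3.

X[k] = Σ(n=0 to 2) x[n] · ω_3^(nk)
where ω_3 = e^(-2πi/3)

Computing each X[k]:
X[0] = -1
X[1] = -1.0000+5.1962i
X[2] = -1.0000-5.1962i

X = [-1, -1.0000+5.1962i, -1.0000-5.1962i]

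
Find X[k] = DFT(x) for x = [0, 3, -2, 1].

X[k] = Σ(n=0 to 3) x[n] · ω_4^(nk)
where ω_4 = e^(-2πi/4)

Computing each X[k]:
X[0] = 2
X[1] = 2-2i
X[2] = -6
X[3] = 2+2i

X = [2, 2-2i, -6, 2+2i]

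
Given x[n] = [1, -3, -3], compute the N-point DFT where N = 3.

X[k] = Σ(n=0 to 2) x[n] · ω_3^(nk)
where ω_3 = e^(-2πi/3)

Computing each X[k]:
X[0] = -5
X[1] = 4
X[2] = 4

X = [-5, 4, 4]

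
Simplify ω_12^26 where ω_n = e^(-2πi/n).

Since ω_12^12 = 1, powers reduce modulo 12.
26 mod 12 = 2
So ω_12^26 = ω_12^2 = e^(-2πi·2/12)

ω_12^26 = ω_12^2 = 0.5000-0.8660i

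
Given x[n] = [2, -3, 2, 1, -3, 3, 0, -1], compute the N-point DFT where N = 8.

X[k] = Σ(n=0 to 7) x[n] · ω_8^(nk)
where ω_8 = e^(-2πi/8)

Computing each X[k]:
X[0] = 1
X[1] = -0.6569+0.8284i
X[2] = -3
X[3] = 10.6569+4.8284i
X[4] = 1
X[5] = 10.6569-4.8284i
X[6] = -3
X[7] = -0.6569-0.8284i

X = [1, -0.6569+0.8284i, -3, 10.6569+4.8284i, 1, 10.6569-4.8284i, -3, -0.6569-0.8284i]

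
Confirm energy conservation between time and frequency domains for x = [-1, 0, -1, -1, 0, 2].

Time domain:
Σ|x[n]|² = |-1|² + |0|² + |-1|² + |-1|² + |0|² + |2|² = 7.0000

Frequency domain:
(1/6)Σ|X[k]|² = (1/6)(|-1|² + |1.5000+2.5981i|² + |-2.5000+0.8660i|² + |-3|² + |-2.5000-0.8660i|² + |1.5000-2.5981i|²) = (1/6)·42.0000 = 7.0000

Both sides agree, confirming Parseval's theorem.

Σ|x[n]|² = (1/N)Σ|X[k]|² = 7.0000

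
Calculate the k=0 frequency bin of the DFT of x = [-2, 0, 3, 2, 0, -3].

X[0] = Σ(n=0 to 5) x[n] · ω_6^0 = Σ x[n]
= (-2) + (0) + (3) + (2) + (0) + (-3)

X[0] = 0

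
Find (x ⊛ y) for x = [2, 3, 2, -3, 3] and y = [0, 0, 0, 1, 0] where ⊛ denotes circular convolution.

(x ⊛ y)[n] = Σ(m=0 to 4) x[m] · y[(n-m) mod 5]

Computing each output sample:
(x ⊛ y)[0] = 2
(x ⊛ y)[1] = -3
(x ⊛ y)[2] = 3
(x ⊛ y)[3] = 2
(x ⊛ y)[4] = 3

x ⊛ y = [2, -3, 3, 2, 3]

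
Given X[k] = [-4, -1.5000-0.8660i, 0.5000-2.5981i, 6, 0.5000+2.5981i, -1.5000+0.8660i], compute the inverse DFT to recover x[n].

x[n] = (1/6) Σ(k=0 to 5) X[k] · e^(2πikn/6)

Computing each x[n]:
x[0] = 0
x[1] = -1
x[2] = 0
x[3] = -1
x[4] = 1
x[5] = -3

x = [0, -1, 0, -1, 1, -3]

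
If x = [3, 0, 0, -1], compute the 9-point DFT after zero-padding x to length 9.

Original 4-point DFT: [2, 3-1i, 4, 3+1i]
Zero-padded 9-point DFT provides frequency interpolation.

DFT_9([x, 0, ...]) = [2, 3.5000+0.8660i, 3.5000-0.8660i, 2, 3.5000+0.8660i, 3.5000-0.8660i, 2, 3.5000+0.8660i, 3.5000-0.8660i]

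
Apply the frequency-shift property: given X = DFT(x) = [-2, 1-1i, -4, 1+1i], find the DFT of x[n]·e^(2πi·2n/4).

Modulation property: DFT(ω_4^(-2n)·x[n]) = X[(k-2) mod 4], so circularly shift X by 2 positions.

X[k-2] = [-4, 1+1i, -2, 1-1i]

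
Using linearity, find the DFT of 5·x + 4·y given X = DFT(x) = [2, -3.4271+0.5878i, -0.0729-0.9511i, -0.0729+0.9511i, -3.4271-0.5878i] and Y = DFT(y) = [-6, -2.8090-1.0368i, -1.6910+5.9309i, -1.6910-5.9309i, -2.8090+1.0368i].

By linearity: DFT(5x + 4y) = 5·DFT(x) + 4·DFT(y)
= 5·[2, -3.4271+0.5878i, -0.0729-0.9511i, -0.0729+0.9511i, -3.4271-0.5878i] + 4·[-6, -2.8090-1.0368i, -1.6910+5.9309i, -1.6910-5.9309i, -2.8090+1.0368i]

Computing element-wise:
Z[0] = 5·(2) + 4·(-6) = -14
Z[1] = 5·(-3.4271+0.5878i) + 4·(-2.8090-1.0368i) = -28.3715-1.2082i
Z[2] = 5·(-0.0729-0.9511i) + 4·(-1.6910+5.9309i) = -7.1285+18.9681i
Z[3] = 5·(-0.0729+0.9511i) + 4·(-1.6910-5.9309i) = -7.1285-18.9681i
Z[4] = 5·(-3.4271-0.5878i) + 4·(-2.8090+1.0368i) = -28.3715+1.2082i

DFT(5x + 4y) = 5·X + 4·Y = [-14, -28.3715-1.2082i, -7.1285+18.9681i, -7.1285-18.9681i, -28.3715+1.2082i]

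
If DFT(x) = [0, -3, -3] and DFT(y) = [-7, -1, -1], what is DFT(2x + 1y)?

By linearity: DFT(2x + 1y) = 2·DFT(x) + 1·DFT(y)
= 2·[0, -3, -3] + 1·[-7, -1, -1]

Computing element-wise:
Z[0] = 2·(0) + 1·(-7) = -7
Z[1] = 2·(-3) + 1·(-1) = -7
Z[2] = 2·(-3) + 1·(-1) = -7

DFT(2x + 1y) = 2·X + 1·Y = [-7, -7, -7]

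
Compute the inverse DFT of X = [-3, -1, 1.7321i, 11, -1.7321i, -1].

x[n] = (1/6) Σ(k=0 to 5) X[k] · e^(2πikn/6)

Computing each x[n]:
x[0] = 1
x[1] = -3
x[2] = 2
x[3] = -2
x[4] = 1
x[5] = -2

x = [1, -3, 2, -2, 1, -2]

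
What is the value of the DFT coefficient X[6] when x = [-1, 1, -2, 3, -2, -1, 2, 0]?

X[6] = Σ(n=0 to 7) x[n] · ω_8^(6n) where ω_8 = e^(-2πi/8)
= (-1)·ω_8^0 + (1)·ω_8^6 + (-2)·ω_8^12 + (3)·ω_8^18 + (-2)·ω_8^24 + (-1)·ω_8^30 + (2)·ω_8^36 + (0)·ω_8^42

X[6] = -3-3i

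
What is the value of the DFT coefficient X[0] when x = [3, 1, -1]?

X[0] = Σ(n=0 to 2) x[n] · ω_3^0 = Σ x[n]
= (3) + (1) + (-1)

X[0] = 3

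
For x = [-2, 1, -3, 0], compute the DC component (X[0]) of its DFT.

X[0] = Σ(n=0 to 3) x[n] · ω_4^0 = Σ x[n]
= (-2) + (1) + (-3) + (0)

X[0] = -4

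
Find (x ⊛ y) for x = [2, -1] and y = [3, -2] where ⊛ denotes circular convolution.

(x ⊛ y)[n] = Σ(m=0 to 1) x[m] · y[(n-m) mod 2]

Computing each output sample:
(x ⊛ y)[0] = 8
(x ⊛ y)[1] = -7

x ⊛ y = [8, -7]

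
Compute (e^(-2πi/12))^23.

Since ω_12^12 = 1, powers reduce modulo 12.
23 mod 12 = 11
So ω_12^23 = ω_12^11 = e^(-2πi·11/12)

ω_12^23 = ω_12^11 = 0.8660+0.5000i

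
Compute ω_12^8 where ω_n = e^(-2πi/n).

ω_12^8 = e^(-2πi·8/12)
= cos(-2π·8/12) + i·sin(-2π·8/12)
= cos(-16π/12) + i·sin(-16π/12)

ω_12^8 = cos(-16π/12) + i·sin(-16π/12) = -0.5000+0.8660i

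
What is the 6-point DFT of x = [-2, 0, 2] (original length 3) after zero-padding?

Original 3-point DFT: [0, -3.0000+1.7321i, -3.0000-1.7321i]
Zero-padded 6-point DFT provides frequency interpolation.

DFT_6([x, 0, ...]) = [0, -3.0000-1.7321i, -3.0000+1.7321i, 0, -3.0000-1.7321i, -3.0000+1.7321i]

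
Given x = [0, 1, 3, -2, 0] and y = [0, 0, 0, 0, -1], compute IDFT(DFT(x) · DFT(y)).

(x ⊛ y)[n] = Σ(m=0 to 4) x[m] · y[(n-m) mod 5]

Computing each output sample:
(x ⊛ y)[0] = -1
(x ⊛ y)[1] = -3
(x ⊛ y)[2] = 2
(x ⊛ y)[3] = 0
(x ⊛ y)[4] = 0

x ⊛ y = [-1, -3, 2, 0, 0]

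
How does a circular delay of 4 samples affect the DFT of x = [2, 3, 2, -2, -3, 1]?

Time shift by 4: X_shifted[k] = ω_6^(4k) · X[k]
Shifted x = [2, -2, -3, 1, 2, 3]

DFT(x[n-4]) = [3, 2.0000+8.6603i, 3, -1, 3, 2.0000-8.6603i]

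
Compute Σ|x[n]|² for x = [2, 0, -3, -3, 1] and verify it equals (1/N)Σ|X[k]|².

Time domain:
Σ|x[n]|² = |2|² + |0|² + |-3|² + |-3|² + |1|² = 23.0000

Frequency domain:
(1/5)Σ|X[k]|² = (1/5)(|-3|² + |7.1631+0.9511i|² + |-0.6631+0.5878i|² + |-0.6631-0.5878i|² + |7.1631-0.9511i|²) = (1/5)·115.0000 = 23.0000

Both sides agree, confirming Parseval's theorem.

Σ|x[n]|² = (1/N)Σ|X[k]|² = 23.0000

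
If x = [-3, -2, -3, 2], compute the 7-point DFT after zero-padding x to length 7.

Original 4-point DFT: [-6, 4i, -6, -4i]
Zero-padded 7-point DFT provides frequency interpolation.

DFT_7([x, 0, ...]) = [-6, -5.3814+3.6207i, 1.3949+2.2119i, -3.5136-3.4276i, -3.5136+3.4276i, 1.3949-2.2119i, -5.3814-3.6207i]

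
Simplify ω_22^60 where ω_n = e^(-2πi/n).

Since ω_22^22 = 1, powers reduce modulo 22.
60 mod 22 = 16
So ω_22^60 = ω_22^16 = e^(-2πi·16/22)

ω_22^60 = ω_22^16 = -0.1423+0.9898i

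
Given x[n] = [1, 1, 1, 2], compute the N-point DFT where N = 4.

X[k] = Σ(n=0 to 3) x[n] · ω_4^(nk)
where ω_4 = e^(-2πi/4)

Computing each X[k]:
X[0] = 5
X[1] = 1i
X[2] = -1
X[3] = -1i

X = [5, 1i, -1, -1i]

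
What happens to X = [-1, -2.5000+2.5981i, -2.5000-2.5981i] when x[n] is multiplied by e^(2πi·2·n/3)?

Modulation property: DFT(ω_3^(-2n)·x[n]) = X[(k-2) mod 3], so circularly shift X by 2 positions.

X[k-2] = [-2.5000+2.5981i, -2.5000-2.5981i, -1]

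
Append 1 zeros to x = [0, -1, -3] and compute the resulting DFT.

Original 3-point DFT: [-4, 2.0000-1.7321i, 2.0000+1.7321i]
Zero-padded 4-point DFT provides frequency interpolation.

DFT_4([x, 0, ...]) = [-4, 3+1i, -2, 3-1i]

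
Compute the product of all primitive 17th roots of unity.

The primitive 17th roots of unity are ω_17^k for k coprime to 17: k ∈ {1, 2, 3, 4, 5, 6, 7, 8, 9, 10, 11, 12, 13, 14, 15, 16}
Their product equals the constant term of the cyclotomic polynomial Φ_17(x) up to sign.
For n ≥ 3, the product of all primitive nth roots of unity is 1. (For n=1 it is 1; for n=2 it is -1.)

1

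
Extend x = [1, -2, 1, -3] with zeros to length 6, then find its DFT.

Original 4-point DFT: [-3, -1i, 7, 1i]
Zero-padded 6-point DFT provides frequency interpolation.

DFT_6([x, 0, ...]) = [-3, 2.5000+0.8660i, -1.5000+2.5981i, 7, -1.5000-2.5981i, 2.5000-0.8660i]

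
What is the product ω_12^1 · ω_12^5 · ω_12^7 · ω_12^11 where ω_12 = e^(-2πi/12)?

The primitive 12th roots of unity are ω_12^k for k coprime to 12: k ∈ {1, 5, 7, 11}
Their product equals the constant term of the cyclotomic polynomial Φ_12(x) up to sign.
For n ≥ 3, the product of all primitive nth roots of unity is 1. (For n=1 it is 1; for n=2 it is -1.)

1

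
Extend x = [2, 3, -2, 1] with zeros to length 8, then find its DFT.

Original 4-point DFT: [4, 4-2i, -4, 4+2i]
Zero-padded 8-point DFT provides frequency interpolation.

DFT_8([x, 0, ...]) = [4, 3.4142-0.8284i, 4-2i, 0.5858-4.8284i, -4, 0.5858+4.8284i, 4+2i, 3.4142+0.8284i]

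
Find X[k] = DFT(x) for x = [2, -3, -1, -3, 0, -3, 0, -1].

X[k] = Σ(n=0 to 7) x[n] · ω_8^(nk)
where ω_8 = e^(-2πi/8)

Computing each X[k]:
X[0] = -9
X[1] = 3.4142+2.4142i
X[2] = 3+2i
X[3] = 0.5858+0.4142i
X[4] = 11
X[5] = 0.5858-0.4142i
X[6] = 3-2i
X[7] = 3.4142-2.4142i

X = [-9, 3.4142+2.4142i, 3+2i, 0.5858+0.4142i, 11, 0.5858-0.4142i, 3-2i, 3.4142-2.4142i]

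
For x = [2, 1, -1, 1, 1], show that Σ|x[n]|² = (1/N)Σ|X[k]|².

Time domain:
Σ|x[n]|² = |2|² + |1|² + |-1|² + |1|² + |1|² = 8.0000

Frequency domain:
(1/5)Σ|X[k]|² = (1/5)(|4|² + |2.6180+1.1756i|² + |0.3820-1.9021i|² + |0.3820+1.9021i|² + |2.6180-1.1756i|²) = (1/5)·40.0000 = 8.0000

Both sides agree, confirming Parseval's theorem.

Σ|x[n]|² = (1/N)Σ|X[k]|² = 8.0000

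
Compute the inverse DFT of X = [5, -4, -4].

x[n] = (1/3) Σ(k=0 to 2) X[k] · e^(2πikn/3)

Computing each x[n]:
x[0] = -1
x[1] = 3
x[2] = 3

x = [-1, 3, 3]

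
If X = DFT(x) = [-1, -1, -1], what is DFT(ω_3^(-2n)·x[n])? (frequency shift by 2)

Modulation property: DFT(ω_3^(-2n)·x[n]) = X[(k-2) mod 3], so circularly shift X by 2 positions.

X[k-2] = [-1, -1, -1]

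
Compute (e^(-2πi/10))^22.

Since ω_10^10 = 1, powers reduce modulo 10.
22 mod 10 = 2
So ω_10^22 = ω_10^2 = e^(-2πi·2/10)

ω_10^22 = ω_10^2 = 0.3090-0.9511i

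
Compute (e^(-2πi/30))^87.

Since ω_30^30 = 1, powers reduce modulo 30.
87 mod 30 = 27
So ω_30^87 = ω_30^27 = e^(-2πi·27/30)

ω_30^87 = ω_30^27 = 0.8090+0.5878i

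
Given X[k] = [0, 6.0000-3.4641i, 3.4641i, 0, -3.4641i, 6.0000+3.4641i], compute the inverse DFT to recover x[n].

x[n] = (1/6) Σ(k=0 to 5) X[k] · e^(2πikn/6)

Computing each x[n]:
x[0] = 2
x[1] = 1
x[2] = 1
x[3] = -2
x[4] = -3
x[5] = 1

x = [2, 1, 1, -2, -3, 1]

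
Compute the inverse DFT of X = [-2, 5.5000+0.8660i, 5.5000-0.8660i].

x[n] = (1/3) Σ(k=0 to 2) X[k] · e^(2πikn/3)

Computing each x[n]:
x[0] = 3
x[1] = -3
x[2] = -2

x = [3, -3, -2]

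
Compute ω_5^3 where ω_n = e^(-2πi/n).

ω_5^3 = e^(-2πi·3/5)
= cos(-2π·3/5) + i·sin(-2π·3/5)
= cos(-6π/5) + i·sin(-6π/5)

ω_5^3 = cos(-6π/5) + i·sin(-6π/5) = -0.8090+0.5878i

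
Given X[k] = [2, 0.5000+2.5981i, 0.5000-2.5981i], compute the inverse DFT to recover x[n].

x[n] = (1/3) Σ(k=0 to 2) X[k] · e^(2πikn/3)

Computing each x[n]:
x[0] = 1
x[1] = -1
x[2] = 2

x = [1, -1, 2]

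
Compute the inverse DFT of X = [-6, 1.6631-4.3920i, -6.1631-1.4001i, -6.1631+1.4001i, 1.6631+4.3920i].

x[n] = (1/5) Σ(k=0 to 4) X[k] · e^(2πikn/5)

Computing each x[n]:
x[0] = -3
x[1] = 3
x[2] = -2
x[3] = -3
x[4] = -1

x = [-3, 3, -2, -3, -1]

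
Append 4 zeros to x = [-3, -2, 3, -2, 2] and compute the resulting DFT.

Original 5-point DFT: [-2, -3.8090+0.8653i, -2.6910+7.1064i, -2.6910-7.1064i, -3.8090-0.8653i]
Zero-padded 9-point DFT provides frequency interpolation.

DFT_9([x, 0, ...]) = [-2, -4.8905-0.6208i, -3.6343+0.4971i, -6.5000+2.5981i, 2.5248+6.3141i, 2.5248-6.3141i, -6.5000-2.5981i, -3.6343-0.4971i, -4.8905+0.6208i]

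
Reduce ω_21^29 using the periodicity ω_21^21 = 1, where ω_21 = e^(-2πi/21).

Since ω_21^21 = 1, powers reduce modulo 21.
29 mod 21 = 8
So ω_21^29 = ω_21^8 = e^(-2πi·8/21)

ω_21^29 = ω_21^8 = -0.7331-0.6802i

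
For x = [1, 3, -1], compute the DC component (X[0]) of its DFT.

X[0] = Σ(n=0 to 2) x[n] · ω_3^0 = Σ x[n]
= (1) + (3) + (-1)

X[0] = 3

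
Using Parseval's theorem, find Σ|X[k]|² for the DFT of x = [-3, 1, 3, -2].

Parseval: Σ|x[n]|² = (1/N)Σ|X[k]|², so Σ|X[k]|² = N·Σ|x[n]|² = 4·23.0000

Σ|X[k]|² = N·Σ|x[n]|² = 4·23.0000 = 92.0000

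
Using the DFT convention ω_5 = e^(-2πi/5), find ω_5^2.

ω_5^2 = e^(-2πi·2/5)
= cos(-2π·2/5) + i·sin(-2π·2/5)
= cos(-4π/5) + i·sin(-4π/5)

ω_5^2 = cos(-4π/5) + i·sin(-4π/5) = -0.8090-0.5878i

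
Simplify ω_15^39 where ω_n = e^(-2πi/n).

Since ω_15^15 = 1, powers reduce modulo 15.
39 mod 15 = 9
So ω_15^39 = ω_15^9 = e^(-2πi·9/15)

ω_15^39 = ω_15^9 = -0.8090+0.5878i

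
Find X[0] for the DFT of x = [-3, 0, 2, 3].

X[0] = Σ(n=0 to 3) x[n] · ω_4^0 = Σ x[n]
= (-3) + (0) + (2) + (3)

X[0] = 2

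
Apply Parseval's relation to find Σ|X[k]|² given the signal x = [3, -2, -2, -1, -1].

Parseval: Σ|x[n]|² = (1/N)Σ|X[k]|², so Σ|X[k]|² = N·Σ|x[n]|² = 5·19.0000

Σ|X[k]|² = N·Σ|x[n]|² = 5·19.0000 = 95.0000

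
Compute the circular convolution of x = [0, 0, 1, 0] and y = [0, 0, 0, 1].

(x ⊛ y)[n] = Σ(m=0 to 3) x[m] · y[(n-m) mod 4]

Computing each output sample:
(x ⊛ y)[0] = 0
(x ⊛ y)[1] = 1
(x ⊛ y)[2] = 0
(x ⊛ y)[3] = 0

x ⊛ y = [0, 1, 0, 0]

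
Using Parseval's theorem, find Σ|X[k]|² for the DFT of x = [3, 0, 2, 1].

Parseval: Σ|x[n]|² = (1/N)Σ|X[k]|², so Σ|X[k]|² = N·Σ|x[n]|² = 4·14.0000

Σ|X[k]|² = N·Σ|x[n]|² = 4·14.0000 = 56.0000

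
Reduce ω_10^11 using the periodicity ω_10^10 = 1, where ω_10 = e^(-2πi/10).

Since ω_10^10 = 1, powers reduce modulo 10.
11 mod 10 = 1
So ω_10^11 = ω_10^1 = e^(-2πi·1/10)

ω_10^11 = ω_10^1 = 0.8090-0.5878i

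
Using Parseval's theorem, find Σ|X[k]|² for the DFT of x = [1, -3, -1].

Parseval: Σ|x[n]|² = (1/N)Σ|X[k]|², so Σ|X[k]|² = N·Σ|x[n]|² = 3·11.0000

Σ|X[k]|² = N·Σ|x[n]|² = 3·11.0000 = 33.0000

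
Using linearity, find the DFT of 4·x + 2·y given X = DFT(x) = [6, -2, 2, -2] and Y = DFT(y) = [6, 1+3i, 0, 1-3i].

By linearity: DFT(4x + 2y) = 4·DFT(x) + 2·DFT(y)
= 4·[6, -2, 2, -2] + 2·[6, 1+3i, 0, 1-3i]

Computing element-wise:
Z[0] = 4·(6) + 2·(6) = 36
Z[1] = 4·(-2) + 2·(1+3i) = -6+6i
Z[2] = 4·(2) + 2·(0) = 8
Z[3] = 4·(-2) + 2·(1-3i) = -6-6i

DFT(4x + 2y) = 4·X + 2·Y = [36, -6+6i, 8, -6-6i]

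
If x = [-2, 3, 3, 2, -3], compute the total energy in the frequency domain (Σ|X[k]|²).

Parseval: Σ|x[n]|² = (1/N)Σ|X[k]|², so Σ|X[k]|² = N·Σ|x[n]|² = 5·35.0000

Σ|X[k]|² = N·Σ|x[n]|² = 5·35.0000 = 175.0000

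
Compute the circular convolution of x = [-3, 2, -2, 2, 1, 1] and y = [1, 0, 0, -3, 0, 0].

(x ⊛ y)[n] = Σ(m=0 to 5) x[m] · y[(n-m) mod 6]

Computing each output sample:
(x ⊛ y)[0] = -9
(x ⊛ y)[1] = -1
(x ⊛ y)[2] = -5
(x ⊛ y)[3] = 11
(x ⊛ y)[4] = -5
(x ⊛ y)[5] = 7

x ⊛ y = [-9, -1, -5, 11, -5, 7]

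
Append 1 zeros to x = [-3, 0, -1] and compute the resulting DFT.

Original 3-point DFT: [-4, -2.5000-0.8660i, -2.5000+0.8660i]
Zero-padded 4-point DFT provides frequency interpolation.

DFT_4([x, 0, ...]) = [-4, -2, -4, -2]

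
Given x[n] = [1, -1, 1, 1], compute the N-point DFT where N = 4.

X[k] = Σ(n=0 to 3) x[n] · ω_4^(nk)
where ω_4 = e^(-2πi/4)

Computing each X[k]:
X[0] = 2
X[1] = 2i
X[2] = 2
X[3] = -2i

X = [2, 2i, 2, -2i]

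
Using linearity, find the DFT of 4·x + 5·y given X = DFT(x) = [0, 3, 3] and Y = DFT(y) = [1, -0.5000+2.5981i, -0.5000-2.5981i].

By linearity: DFT(4x + 5y) = 4·DFT(x) + 5·DFT(y)
= 4·[0, 3, 3] + 5·[1, -0.5000+2.5981i, -0.5000-2.5981i]

Computing element-wise:
Z[0] = 4·(0) + 5·(1) = 5
Z[1] = 4·(3) + 5·(-0.5000+2.5981i) = 9.5000+12.9905i
Z[2] = 4·(3) + 5·(-0.5000-2.5981i) = 9.5000-12.9905i

DFT(4x + 5y) = 4·X + 5·Y = [5, 9.5000+12.9905i, 9.5000-12.9905i]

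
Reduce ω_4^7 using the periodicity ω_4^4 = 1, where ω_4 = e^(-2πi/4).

Since ω_4^4 = 1, powers reduce modulo 4.
7 mod 4 = 3
So ω_4^7 = ω_4^3 = e^(-2πi·3/4)

ω_4^7 = ω_4^3 = 1i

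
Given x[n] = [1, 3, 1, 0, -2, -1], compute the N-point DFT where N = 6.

X[k] = Σ(n=0 to 5) x[n] · ω_6^(nk)
where ω_6 = e^(-2πi/6)

Computing each X[k]:
X[0] = 2
X[1] = 2.5000-6.0622i
X[2] = 0.5000-0.8660i
X[3] = -2
X[4] = 0.5000+0.8660i
X[5] = 2.5000+6.0622i

X = [2, 2.5000-6.0622i, 0.5000-0.8660i, -2, 0.5000+0.8660i, 2.5000+6.0622i]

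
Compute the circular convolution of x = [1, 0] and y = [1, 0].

(x ⊛ y)[n] = Σ(m=0 to 1) x[m] · y[(n-m) mod 2]

Computing each output sample:
(x ⊛ y)[0] = 1
(x ⊛ y)[1] = 0

x ⊛ y = [1, 0]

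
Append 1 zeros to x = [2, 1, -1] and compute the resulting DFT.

Original 3-point DFT: [2, 2.0000-1.7321i, 2.0000+1.7321i]
Zero-padded 4-point DFT provides frequency interpolation.

DFT_4([x, 0, ...]) = [2, 3-1i, 0, 3+1i]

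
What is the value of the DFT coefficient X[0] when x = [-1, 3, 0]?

X[0] = Σ(n=0 to 2) x[n] · ω_3^0 = Σ x[n]
= (-1) + (3) + (0)

X[0] = 2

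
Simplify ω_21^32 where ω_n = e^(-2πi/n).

Since ω_21^21 = 1, powers reduce modulo 21.
32 mod 21 = 11
So ω_21^32 = ω_21^11 = e^(-2πi·11/21)

ω_21^32 = ω_21^11 = -0.9888+0.1490i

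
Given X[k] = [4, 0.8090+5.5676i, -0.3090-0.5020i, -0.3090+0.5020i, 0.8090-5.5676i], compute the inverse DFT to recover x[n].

x[n] = (1/5) Σ(k=0 to 4) X[k] · e^(2πikn/5)

Computing each x[n]:
x[0] = 1
x[1] = -1
x[2] = -1
x[3] = 2
x[4] = 3

x = [1, -1, -1, 2, 3]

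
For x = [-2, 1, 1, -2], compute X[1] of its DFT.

X[1] = Σ(n=0 to 3) x[n] · ω_4^(1n) where ω_4 = e^(-2πi/4)
= (-2)·ω_4^0 + (1)·ω_4^1 + (1)·ω_4^2 + (-2)·ω_4^3

X[1] = -3-3i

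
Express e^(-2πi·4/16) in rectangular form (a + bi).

ω_16^4 = e^(-2πi·4/16)
= cos(-2π·4/16) + i·sin(-2π·4/16)
= cos(-8π/16) + i·sin(-8π/16)

ω_16^4 = cos(-8π/16) + i·sin(-8π/16) = -1i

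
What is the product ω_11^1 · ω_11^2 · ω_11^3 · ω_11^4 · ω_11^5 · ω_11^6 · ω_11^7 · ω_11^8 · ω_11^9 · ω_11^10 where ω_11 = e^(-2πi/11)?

The primitive 11th roots of unity are ω_11^k for k coprime to 11: k ∈ {1, 2, 3, 4, 5, 6, 7, 8, 9, 10}
Their product equals the constant term of the cyclotomic polynomial Φ_11(x) up to sign.
For n ≥ 3, the product of all primitive nth roots of unity is 1. (For n=1 it is 1; for n=2 it is -1.)

1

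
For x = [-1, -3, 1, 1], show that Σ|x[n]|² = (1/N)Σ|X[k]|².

Time domain:
Σ|x[n]|² = |-1|² + |-3|² + |1|² + |1|² = 12.0000

Frequency domain:
(1/4)Σ|X[k]|² = (1/4)(|-2|² + |-2+4i|² + |2|² + |-2-4i|²) = (1/4)·48.0000 = 12.0000

Both sides agree, confirming Parseval's theorem.

Σ|x[n]|² = (1/N)Σ|X[k]|² = 12.0000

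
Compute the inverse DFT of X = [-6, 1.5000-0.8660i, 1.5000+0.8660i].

x[n] = (1/3) Σ(k=0 to 2) X[k] · e^(2πikn/3)

Computing each x[n]:
x[0] = -1
x[1] = -2
x[2] = -3

x = [-1, -2, -3]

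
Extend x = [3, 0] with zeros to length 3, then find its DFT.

Original 2-point DFT: [3, 3]
Zero-padded 3-point DFT provides frequency interpolation.

DFT_3([x, 0, ...]) = [3, 3, 3]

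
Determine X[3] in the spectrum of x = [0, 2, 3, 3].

X[3] = Σ(n=0 to 3) x[n] · ω_4^(3n) where ω_4 = e^(-2πi/4)
= (0)·ω_4^0 + (2)·ω_4^3 + (3)·ω_4^6 + (3)·ω_4^9

X[3] = -3-1i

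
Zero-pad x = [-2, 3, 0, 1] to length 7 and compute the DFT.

Original 4-point DFT: [2, -2-2i, -6, -2+2i]
Zero-padded 7-point DFT provides frequency interpolation.

DFT_7([x, 0, ...]) = [2, -1.0305-2.7794i, -2.0441-2.1430i, -4.9254-2.2766i, -4.9254+2.2766i, -2.0441+2.1430i, -1.0305+2.7794i]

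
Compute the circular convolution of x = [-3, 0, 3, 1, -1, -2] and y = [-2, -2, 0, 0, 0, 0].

(x ⊛ y)[n] = Σ(m=0 to 5) x[m] · y[(n-m) mod 6]

Computing each output sample:
(x ⊛ y)[0] = 10
(x ⊛ y)[1] = 6
(x ⊛ y)[2] = -6
(x ⊛ y)[3] = -8
(x ⊛ y)[4] = 0
(x ⊛ y)[5] = 6

x ⊛ y = [10, 6, -6, -8, 0, 6]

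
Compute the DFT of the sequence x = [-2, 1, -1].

X[k] = Σ(n=0 to 2) x[n] · ω_3^(nk)
where ω_3 = e^(-2πi/3)

Computing each X[k]:
X[0] = -2
X[1] = -2.0000-1.7321i
X[2] = -2.0000+1.7321i

X = [-2, -2.0000-1.7321i, -2.0000+1.7321i]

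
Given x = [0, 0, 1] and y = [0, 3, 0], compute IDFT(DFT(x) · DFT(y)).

(x ⊛ y)[n] = Σ(m=0 to 2) x[m] · y[(n-m) mod 3]

Computing each output sample:
(x ⊛ y)[0] = 3
(x ⊛ y)[1] = 0
(x ⊛ y)[2] = 0

x ⊛ y = [3, 0, 0]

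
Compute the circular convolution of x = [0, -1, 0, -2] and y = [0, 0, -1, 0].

(x ⊛ y)[n] = Σ(m=0 to 3) x[m] · y[(n-m) mod 4]

Computing each output sample:
(x ⊛ y)[0] = 0
(x ⊛ y)[1] = 2
(x ⊛ y)[2] = 0
(x ⊛ y)[3] = 1

x ⊛ y = [0, 2, 0, 1]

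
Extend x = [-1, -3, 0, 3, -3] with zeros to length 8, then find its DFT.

Original 5-point DFT: [-4, -5.2812+1.7634i, 4.7812-2.8532i, 4.7812+2.8532i, -5.2812-1.7634i]
Zero-padded 8-point DFT provides frequency interpolation.

DFT_8([x, 0, ...]) = [-4, -2.2426, -4+6i, 6.2426, -4, 6.2426, -4-6i, -2.2426]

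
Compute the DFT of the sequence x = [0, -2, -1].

X[k] = Σ(n=0 to 2) x[n] · ω_3^(nk)
where ω_3 = e^(-2πi/3)

Computing each X[k]:
X[0] = -3
X[1] = 1.5000+0.8660i
X[2] = 1.5000-0.8660i

X = [-3, 1.5000+0.8660i, 1.5000-0.8660i]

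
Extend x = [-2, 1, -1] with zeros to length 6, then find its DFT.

Original 3-point DFT: [-2, -2.0000-1.7321i, -2.0000+1.7321i]
Zero-padded 6-point DFT provides frequency interpolation.

DFT_6([x, 0, ...]) = [-2, -1, -2.0000-1.7321i, -4, -2.0000+1.7321i, -1]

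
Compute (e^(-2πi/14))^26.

Since ω_14^14 = 1, powers reduce modulo 14.
26 mod 14 = 12
So ω_14^26 = ω_14^12 = e^(-2πi·12/14)

ω_14^26 = ω_14^12 = 0.6235+0.7818i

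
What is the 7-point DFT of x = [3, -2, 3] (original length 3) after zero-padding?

Original 3-point DFT: [4, 2.5000+4.3301i, 2.5000-4.3301i]
Zero-padded 7-point DFT provides frequency interpolation.

DFT_7([x, 0, ...]) = [4, 1.0855-1.3611i, 0.7421+3.2515i, 6.6724+3.2133i, 6.6724-3.2133i, 0.7421-3.2515i, 1.0855+1.3611i]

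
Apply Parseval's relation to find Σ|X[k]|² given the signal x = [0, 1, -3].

Parseval: Σ|x[n]|² = (1/N)Σ|X[k]|², so Σ|X[k]|² = N·Σ|x[n]|² = 3·10.0000

Σ|X[k]|² = N·Σ|x[n]|² = 3·10.0000 = 30.0000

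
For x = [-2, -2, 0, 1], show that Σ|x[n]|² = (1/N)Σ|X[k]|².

Time domain:
Σ|x[n]|² = |-2|² + |-2|² + |0|² + |1|² = 9.0000

Frequency domain:
(1/4)Σ|X[k]|² = (1/4)(|-3|² + |-2+3i|² + |-1|² + |-2-3i|²) = (1/4)·36.0000 = 9.0000

Both sides agree, confirming Parseval's theorem.

Σ|x[n]|² = (1/N)Σ|X[k]|² = 9.0000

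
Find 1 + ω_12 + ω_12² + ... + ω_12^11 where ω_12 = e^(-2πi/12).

Sum of all nth roots of unity equals 0 for n > 1 (geometric series with r ≠ 1).

0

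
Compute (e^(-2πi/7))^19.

Since ω_7^7 = 1, powers reduce modulo 7.
19 mod 7 = 5
So ω_7^19 = ω_7^5 = e^(-2πi·5/7)

ω_7^19 = ω_7^5 = -0.2225+0.9749i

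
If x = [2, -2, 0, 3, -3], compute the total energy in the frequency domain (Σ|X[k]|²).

Parseval: Σ|x[n]|² = (1/N)Σ|X[k]|², so Σ|X[k]|² = N·Σ|x[n]|² = 5·26.0000

Σ|X[k]|² = N·Σ|x[n]|² = 5·26.0000 = 130.0000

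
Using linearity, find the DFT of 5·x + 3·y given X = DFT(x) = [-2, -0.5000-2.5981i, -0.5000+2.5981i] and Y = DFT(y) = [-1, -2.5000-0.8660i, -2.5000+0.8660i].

By linearity: DFT(5x + 3y) = 5·DFT(x) + 3·DFT(y)
= 5·[-2, -0.5000-2.5981i, -0.5000+2.5981i] + 3·[-1, -2.5000-0.8660i, -2.5000+0.8660i]

Computing element-wise:
Z[0] = 5·(-2) + 3·(-1) = -13
Z[1] = 5·(-0.5000-2.5981i) + 3·(-2.5000-0.8660i) = -10.0000-15.5885i
Z[2] = 5·(-0.5000+2.5981i) + 3·(-2.5000+0.8660i) = -10.0000+15.5885i

DFT(5x + 3y) = 5·X + 3·Y = [-13, -10.0000-15.5885i, -10.0000+15.5885i]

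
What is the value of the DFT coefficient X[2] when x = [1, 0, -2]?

X[2] = Σ(n=0 to 2) x[n] · ω_3^(2n) where ω_3 = e^(-2πi/3)
= (1)·ω_3^0 + (0)·ω_3^2 + (-2)·ω_3^4

X[2] = 2.0000+1.7321i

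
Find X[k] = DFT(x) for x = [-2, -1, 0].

X[k] = Σ(n=0 to 2) x[n] · ω_3^(nk)
where ω_3 = e^(-2πi/3)

Computing each X[k]:
X[0] = -3
X[1] = -1.5000+0.8660i
X[2] = -1.5000-0.8660i

X = [-3, -1.5000+0.8660i, -1.5000-0.8660i]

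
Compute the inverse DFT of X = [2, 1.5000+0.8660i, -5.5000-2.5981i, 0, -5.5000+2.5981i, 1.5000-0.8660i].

x[n] = (1/6) Σ(k=0 to 5) X[k] · e^(2πikn/6)

Computing each x[n]:
x[0] = -1
x[1] = 2
x[2] = 0
x[3] = -2
x[4] = 2
x[5] = 1

x = [-1, 2, 0, -2, 2, 1]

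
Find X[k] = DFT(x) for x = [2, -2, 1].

X[k] = Σ(n=0 to 2) x[n] · ω_3^(nk)
where ω_3 = e^(-2πi/3)

Computing each X[k]:
X[0] = 1
X[1] = 2.5000+2.5981i
X[2] = 2.5000-2.5981i

X = [1, 2.5000+2.5981i, 2.5000-2.5981i]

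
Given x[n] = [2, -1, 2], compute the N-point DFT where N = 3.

X[k] = Σ(n=0 to 2) x[n] · ω_3^(nk)
where ω_3 = e^(-2πi/3)

Computing each X[k]:
X[0] = 3
X[1] = 1.5000+2.5981i
X[2] = 1.5000-2.5981i

X = [3, 1.5000+2.5981i, 1.5000-2.5981i]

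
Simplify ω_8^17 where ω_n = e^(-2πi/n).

Since ω_8^8 = 1, powers reduce modulo 8.
17 mod 8 = 1
So ω_8^17 = ω_8^1 = e^(-2πi·1/8)

ω_8^17 = ω_8^1 = 0.7071-0.7071i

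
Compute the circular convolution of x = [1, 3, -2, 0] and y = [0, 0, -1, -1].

(x ⊛ y)[n] = Σ(m=0 to 3) x[m] · y[(n-m) mod 4]

Computing each output sample:
(x ⊛ y)[0] = -1
(x ⊛ y)[1] = 2
(x ⊛ y)[2] = -1
(x ⊛ y)[3] = -4

x ⊛ y = [-1, 2, -1, -4]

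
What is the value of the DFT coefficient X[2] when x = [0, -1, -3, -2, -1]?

X[2] = Σ(n=0 to 4) x[n] · ω_5^(2n) where ω_5 = e^(-2πi/5)
= (0)·ω_5^0 + (-1)·ω_5^2 + (-3)·ω_5^4 + (-2)·ω_5^6 + (-1)·ω_5^8

X[2] = 0.0729-0.9511i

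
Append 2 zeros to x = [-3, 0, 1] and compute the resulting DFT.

Original 3-point DFT: [-2, -3.5000+0.8660i, -3.5000-0.8660i]
Zero-padded 5-point DFT provides frequency interpolation.

DFT_5([x, 0, ...]) = [-2, -3.8090-0.5878i, -2.6910+0.9511i, -2.6910-0.9511i, -3.8090+0.5878i]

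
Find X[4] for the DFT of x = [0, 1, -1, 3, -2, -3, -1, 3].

X[4] = Σ(n=0 to 7) x[n] · ω_8^(4n) where ω_8 = e^(-2πi/8)
= (0)·ω_8^0 + (1)·ω_8^4 + (-1)·ω_8^8 + (3)·ω_8^12 + (-2)·ω_8^16 + (-3)·ω_8^20 + (-1)·ω_8^24 + (3)·ω_8^28

X[4] = -8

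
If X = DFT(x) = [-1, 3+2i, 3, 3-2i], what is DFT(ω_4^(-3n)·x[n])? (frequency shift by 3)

Modulation property: DFT(ω_4^(-3n)·x[n]) = X[(k-3) mod 4], so circularly shift X by 3 positions.

X[k-3] = [3+2i, 3, 3-2i, -1]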